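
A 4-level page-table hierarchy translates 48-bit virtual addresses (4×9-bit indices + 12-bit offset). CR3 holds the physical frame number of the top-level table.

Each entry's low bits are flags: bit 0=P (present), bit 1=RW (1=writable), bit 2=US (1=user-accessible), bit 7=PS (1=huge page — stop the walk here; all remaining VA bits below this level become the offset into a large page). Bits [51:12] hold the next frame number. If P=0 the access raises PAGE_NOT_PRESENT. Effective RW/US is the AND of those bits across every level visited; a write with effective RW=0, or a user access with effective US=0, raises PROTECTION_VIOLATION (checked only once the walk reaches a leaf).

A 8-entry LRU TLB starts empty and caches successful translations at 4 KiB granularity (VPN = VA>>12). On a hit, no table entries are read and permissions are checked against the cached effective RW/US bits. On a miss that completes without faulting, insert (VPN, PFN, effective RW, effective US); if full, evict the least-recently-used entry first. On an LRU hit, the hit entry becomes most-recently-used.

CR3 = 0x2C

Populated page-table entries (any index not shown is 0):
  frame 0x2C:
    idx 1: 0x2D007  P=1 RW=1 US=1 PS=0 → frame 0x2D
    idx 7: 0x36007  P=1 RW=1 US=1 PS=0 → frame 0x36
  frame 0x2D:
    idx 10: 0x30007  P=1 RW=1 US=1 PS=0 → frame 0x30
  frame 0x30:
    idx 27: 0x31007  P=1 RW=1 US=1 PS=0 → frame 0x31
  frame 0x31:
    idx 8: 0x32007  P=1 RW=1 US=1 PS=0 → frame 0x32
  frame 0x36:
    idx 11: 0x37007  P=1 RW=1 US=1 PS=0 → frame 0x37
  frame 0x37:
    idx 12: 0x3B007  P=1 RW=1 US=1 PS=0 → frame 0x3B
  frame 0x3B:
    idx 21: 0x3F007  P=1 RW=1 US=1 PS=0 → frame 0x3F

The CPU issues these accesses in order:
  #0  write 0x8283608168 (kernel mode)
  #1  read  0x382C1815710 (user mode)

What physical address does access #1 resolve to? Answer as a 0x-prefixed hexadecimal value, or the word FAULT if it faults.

Per-access translation:
#0 VA=0x8283608168 (w,kernel):
  [0] read 0x2C idx=1: raw=0x2D007 flags P=1 W=1 U=1 S=0
  [1] read 0x2D idx=10: raw=0x30007 flags P=1 W=1 U=1 S=0
  [2] read 0x30 idx=27: raw=0x31007 flags P=1 W=1 U=1 S=0
  [3] read 0x31 idx=8: raw=0x32007 flags P=1 W=1 U=1 S=0
  ✓ 0x32168  — 4 lookups
#1 VA=0x382C1815710 (r,user):
  [0] read 0x2C idx=7: raw=0x36007 flags P=1 W=1 U=1 S=0
  [1] read 0x36 idx=11: raw=0x37007 flags P=1 W=1 U=1 S=0
  [2] read 0x37 idx=12: raw=0x3B007 flags P=1 W=1 U=1 S=0
  [3] read 0x3B idx=21: raw=0x3F007 flags P=1 W=1 U=1 S=0
  ✓ 0x3F710  — 4 lookups

Access #1 PA: 0x3F710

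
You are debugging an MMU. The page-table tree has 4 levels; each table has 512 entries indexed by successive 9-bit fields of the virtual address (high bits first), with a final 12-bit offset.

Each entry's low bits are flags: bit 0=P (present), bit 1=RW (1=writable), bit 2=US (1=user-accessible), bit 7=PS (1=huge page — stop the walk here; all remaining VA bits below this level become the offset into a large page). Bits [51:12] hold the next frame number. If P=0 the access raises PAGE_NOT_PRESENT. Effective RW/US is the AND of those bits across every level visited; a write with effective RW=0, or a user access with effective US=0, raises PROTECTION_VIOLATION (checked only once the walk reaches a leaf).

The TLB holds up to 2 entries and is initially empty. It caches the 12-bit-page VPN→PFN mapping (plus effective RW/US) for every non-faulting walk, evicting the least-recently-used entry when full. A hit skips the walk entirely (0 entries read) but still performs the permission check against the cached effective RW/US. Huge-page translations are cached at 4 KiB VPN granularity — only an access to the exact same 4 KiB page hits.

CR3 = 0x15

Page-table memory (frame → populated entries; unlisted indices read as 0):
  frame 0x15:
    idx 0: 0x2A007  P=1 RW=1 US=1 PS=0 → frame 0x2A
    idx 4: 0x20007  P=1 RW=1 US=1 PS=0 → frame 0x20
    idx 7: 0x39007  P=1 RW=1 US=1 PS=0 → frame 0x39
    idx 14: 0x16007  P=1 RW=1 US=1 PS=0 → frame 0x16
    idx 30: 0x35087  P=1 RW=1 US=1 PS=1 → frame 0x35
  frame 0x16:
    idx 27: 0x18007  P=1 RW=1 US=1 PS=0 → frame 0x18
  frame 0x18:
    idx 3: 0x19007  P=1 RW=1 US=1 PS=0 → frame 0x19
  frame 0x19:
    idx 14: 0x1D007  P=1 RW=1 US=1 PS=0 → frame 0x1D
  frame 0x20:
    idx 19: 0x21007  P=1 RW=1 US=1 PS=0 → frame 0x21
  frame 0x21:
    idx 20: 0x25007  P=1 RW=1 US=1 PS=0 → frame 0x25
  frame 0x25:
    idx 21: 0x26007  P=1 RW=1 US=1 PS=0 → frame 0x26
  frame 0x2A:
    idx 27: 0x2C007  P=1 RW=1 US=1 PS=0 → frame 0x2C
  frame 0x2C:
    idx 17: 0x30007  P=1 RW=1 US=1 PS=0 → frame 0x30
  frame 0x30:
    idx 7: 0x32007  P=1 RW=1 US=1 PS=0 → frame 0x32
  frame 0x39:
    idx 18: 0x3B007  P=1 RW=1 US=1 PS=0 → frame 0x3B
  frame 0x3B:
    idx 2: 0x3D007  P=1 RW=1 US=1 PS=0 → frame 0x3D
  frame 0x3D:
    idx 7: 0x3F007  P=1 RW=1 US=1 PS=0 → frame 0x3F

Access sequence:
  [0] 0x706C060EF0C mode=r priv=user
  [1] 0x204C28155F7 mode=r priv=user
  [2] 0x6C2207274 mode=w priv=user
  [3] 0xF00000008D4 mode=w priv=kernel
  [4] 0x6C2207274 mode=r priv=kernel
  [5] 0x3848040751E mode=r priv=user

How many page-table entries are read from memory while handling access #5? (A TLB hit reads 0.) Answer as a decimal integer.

Per-access translation:
#0 VA=0x706C060EF0C (r,user):
  [0] read 0x15 idx=14: raw=0x16007 flags P=1 W=1 U=1 S=0
  [1] read 0x16 idx=27: raw=0x18007 flags P=1 W=1 U=1 S=0
  [2] read 0x18 idx=3: raw=0x19007 flags P=1 W=1 U=1 S=0
  [3] read 0x19 idx=14: raw=0x1D007 flags P=1 W=1 U=1 S=0
  ⇒ phys 0x1DF0C  [4 reads]
#1 VA=0x204C28155F7 (r,user):
  [0] read 0x15 idx=4: raw=0x20007 flags P=1 W=1 U=1 S=0
  [1] read 0x20 idx=19: raw=0x21007 flags P=1 W=1 U=1 S=0
  [2] read 0x21 idx=20: raw=0x25007 flags P=1 W=1 U=1 S=0
  [3] read 0x25 idx=21: raw=0x26007 flags P=1 W=1 U=1 S=0
  ⇒ phys 0x265F7  [4 reads]
#2 VA=0x6C2207274 (w,user):
  [0] read 0x15 idx=0: raw=0x2A007 flags P=1 W=1 U=1 S=0
  [1] read 0x2A idx=27: raw=0x2C007 flags P=1 W=1 U=1 S=0
  [2] read 0x2C idx=17: raw=0x30007 flags P=1 W=1 U=1 S=0
  [3] read 0x30 idx=7: raw=0x32007 flags P=1 W=1 U=1 S=0
  ⇒ phys 0x32274  [4 reads]
#3 VA=0xF00000008D4 (w,kernel):
  [0] read 0x15 idx=30: raw=0x35087 flags P=1 W=1 U=1 S=1
  ⇒ phys 0x358D4 (huge @L0)  [1 reads]
#4 VA=0x6C2207274 (r,kernel):
  TLB hit vpn=0x6C2207 → PA=0x32274
#5 VA=0x3848040751E (r,user):
  [0] read 0x15 idx=7: raw=0x39007 flags P=1 W=1 U=1 S=0
  [1] read 0x39 idx=18: raw=0x3B007 flags P=1 W=1 U=1 S=0
  [2] read 0x3B idx=2: raw=0x3D007 flags P=1 W=1 U=1 S=0
  [3] read 0x3D idx=7: raw=0x3F007 flags P=1 W=1 U=1 S=0
  ⇒ phys 0x3F51E  [4 reads]

Entries read for #5: 4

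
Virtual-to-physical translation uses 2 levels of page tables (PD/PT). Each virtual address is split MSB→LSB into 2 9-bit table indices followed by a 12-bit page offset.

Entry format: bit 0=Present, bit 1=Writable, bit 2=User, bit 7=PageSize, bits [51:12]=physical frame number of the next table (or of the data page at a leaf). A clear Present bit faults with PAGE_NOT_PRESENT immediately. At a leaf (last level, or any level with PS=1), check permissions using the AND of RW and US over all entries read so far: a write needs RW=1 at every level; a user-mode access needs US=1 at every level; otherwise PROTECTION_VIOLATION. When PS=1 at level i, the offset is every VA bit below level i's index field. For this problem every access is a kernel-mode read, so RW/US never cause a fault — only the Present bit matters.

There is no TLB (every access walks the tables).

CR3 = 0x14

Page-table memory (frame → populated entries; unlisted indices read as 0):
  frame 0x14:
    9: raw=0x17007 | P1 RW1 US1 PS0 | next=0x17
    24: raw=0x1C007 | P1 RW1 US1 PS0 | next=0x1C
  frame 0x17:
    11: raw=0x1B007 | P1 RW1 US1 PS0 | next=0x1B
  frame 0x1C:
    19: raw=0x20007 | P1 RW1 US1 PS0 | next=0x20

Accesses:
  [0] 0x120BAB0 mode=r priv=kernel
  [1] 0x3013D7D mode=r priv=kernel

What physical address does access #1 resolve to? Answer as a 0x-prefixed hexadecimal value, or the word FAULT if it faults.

Trace:
#0 VA=0x120BAB0 (r,kernel):
  lvl0: tbl 0x14, slot 9 ⇒ 0x17007 (P1/RW1/US1/PS0)
  lvl1: tbl 0x17, slot 11 ⇒ 0x1B007 (P1/RW1/US1/PS0)
  ✓ 0x1BAB0  — 2 lookups
#1 VA=0x3013D7D (r,kernel):
  lvl0: tbl 0x14, slot 24 ⇒ 0x1C007 (P1/RW1/US1/PS0)
  lvl1: tbl 0x1C, slot 19 ⇒ 0x20007 (P1/RW1/US1/PS0)
  ✓ 0x20D7D  — 2 lookups

Access #1 PA: 0x20D7D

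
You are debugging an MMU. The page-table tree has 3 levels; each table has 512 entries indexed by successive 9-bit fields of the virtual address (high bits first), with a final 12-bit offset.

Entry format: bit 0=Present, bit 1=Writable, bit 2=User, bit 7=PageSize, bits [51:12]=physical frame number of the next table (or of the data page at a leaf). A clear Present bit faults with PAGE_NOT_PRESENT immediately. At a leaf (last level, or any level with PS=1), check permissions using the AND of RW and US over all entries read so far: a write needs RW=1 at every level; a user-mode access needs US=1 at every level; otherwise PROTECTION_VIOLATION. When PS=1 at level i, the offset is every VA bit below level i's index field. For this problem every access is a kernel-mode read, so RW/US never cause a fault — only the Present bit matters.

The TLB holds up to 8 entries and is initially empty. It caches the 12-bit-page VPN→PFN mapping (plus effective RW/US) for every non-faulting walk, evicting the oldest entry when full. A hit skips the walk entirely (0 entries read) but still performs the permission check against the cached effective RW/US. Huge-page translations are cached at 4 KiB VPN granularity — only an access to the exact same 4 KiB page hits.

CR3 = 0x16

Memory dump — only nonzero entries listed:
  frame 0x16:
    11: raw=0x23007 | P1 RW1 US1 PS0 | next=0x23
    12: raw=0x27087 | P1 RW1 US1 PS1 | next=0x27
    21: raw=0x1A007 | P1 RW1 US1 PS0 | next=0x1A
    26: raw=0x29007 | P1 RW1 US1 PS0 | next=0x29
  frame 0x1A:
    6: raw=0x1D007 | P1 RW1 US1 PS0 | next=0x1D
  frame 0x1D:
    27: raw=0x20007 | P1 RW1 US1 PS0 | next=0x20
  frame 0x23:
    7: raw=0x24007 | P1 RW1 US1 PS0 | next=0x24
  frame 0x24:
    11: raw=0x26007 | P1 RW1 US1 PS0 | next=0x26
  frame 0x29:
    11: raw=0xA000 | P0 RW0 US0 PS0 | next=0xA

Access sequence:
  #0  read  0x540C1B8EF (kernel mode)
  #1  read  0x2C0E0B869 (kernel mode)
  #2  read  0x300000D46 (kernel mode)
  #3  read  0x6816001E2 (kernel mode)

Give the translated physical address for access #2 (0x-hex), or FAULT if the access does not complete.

Trace:
#0 VA=0x540C1B8EF (r,kernel):
  L0: frame=0x16 idx=21 entry=0x1A007 [P=1 RW=1 US=1 PS=0]
  L1: frame=0x1A idx=6 entry=0x1D007 [P=1 RW=1 US=1 PS=0]
  L2: frame=0x1D idx=27 entry=0x20007 [P=1 RW=1 US=1 PS=0]
  ⇒ phys 0x208EF  [3 reads]
#1 VA=0x2C0E0B869 (r,kernel):
  L0: frame=0x16 idx=11 entry=0x23007 [P=1 RW=1 US=1 PS=0]
  L1: frame=0x23 idx=7 entry=0x24007 [P=1 RW=1 US=1 PS=0]
  L2: frame=0x24 idx=11 entry=0x26007 [P=1 RW=1 US=1 PS=0]
  ⇒ phys 0x26869  [3 reads]
#2 VA=0x300000D46 (r,kernel):
  L0: frame=0x16 idx=12 entry=0x27087 [P=1 RW=1 US=1 PS=1]
  ⇒ phys 0x27D46 (huge @L0)  [1 reads]
#3 VA=0x6816001E2 (r,kernel):
  L0: frame=0x16 idx=26 entry=0x29007 [P=1 RW=1 US=1 PS=0]
  L1: frame=0x29 idx=11 entry=0xA000 [P=0 RW=0 US=0 PS=0]
  ⇒ fault: PAGE_NOT_PRESENT  — 2 lookups

Access #2 PA: 0x27D46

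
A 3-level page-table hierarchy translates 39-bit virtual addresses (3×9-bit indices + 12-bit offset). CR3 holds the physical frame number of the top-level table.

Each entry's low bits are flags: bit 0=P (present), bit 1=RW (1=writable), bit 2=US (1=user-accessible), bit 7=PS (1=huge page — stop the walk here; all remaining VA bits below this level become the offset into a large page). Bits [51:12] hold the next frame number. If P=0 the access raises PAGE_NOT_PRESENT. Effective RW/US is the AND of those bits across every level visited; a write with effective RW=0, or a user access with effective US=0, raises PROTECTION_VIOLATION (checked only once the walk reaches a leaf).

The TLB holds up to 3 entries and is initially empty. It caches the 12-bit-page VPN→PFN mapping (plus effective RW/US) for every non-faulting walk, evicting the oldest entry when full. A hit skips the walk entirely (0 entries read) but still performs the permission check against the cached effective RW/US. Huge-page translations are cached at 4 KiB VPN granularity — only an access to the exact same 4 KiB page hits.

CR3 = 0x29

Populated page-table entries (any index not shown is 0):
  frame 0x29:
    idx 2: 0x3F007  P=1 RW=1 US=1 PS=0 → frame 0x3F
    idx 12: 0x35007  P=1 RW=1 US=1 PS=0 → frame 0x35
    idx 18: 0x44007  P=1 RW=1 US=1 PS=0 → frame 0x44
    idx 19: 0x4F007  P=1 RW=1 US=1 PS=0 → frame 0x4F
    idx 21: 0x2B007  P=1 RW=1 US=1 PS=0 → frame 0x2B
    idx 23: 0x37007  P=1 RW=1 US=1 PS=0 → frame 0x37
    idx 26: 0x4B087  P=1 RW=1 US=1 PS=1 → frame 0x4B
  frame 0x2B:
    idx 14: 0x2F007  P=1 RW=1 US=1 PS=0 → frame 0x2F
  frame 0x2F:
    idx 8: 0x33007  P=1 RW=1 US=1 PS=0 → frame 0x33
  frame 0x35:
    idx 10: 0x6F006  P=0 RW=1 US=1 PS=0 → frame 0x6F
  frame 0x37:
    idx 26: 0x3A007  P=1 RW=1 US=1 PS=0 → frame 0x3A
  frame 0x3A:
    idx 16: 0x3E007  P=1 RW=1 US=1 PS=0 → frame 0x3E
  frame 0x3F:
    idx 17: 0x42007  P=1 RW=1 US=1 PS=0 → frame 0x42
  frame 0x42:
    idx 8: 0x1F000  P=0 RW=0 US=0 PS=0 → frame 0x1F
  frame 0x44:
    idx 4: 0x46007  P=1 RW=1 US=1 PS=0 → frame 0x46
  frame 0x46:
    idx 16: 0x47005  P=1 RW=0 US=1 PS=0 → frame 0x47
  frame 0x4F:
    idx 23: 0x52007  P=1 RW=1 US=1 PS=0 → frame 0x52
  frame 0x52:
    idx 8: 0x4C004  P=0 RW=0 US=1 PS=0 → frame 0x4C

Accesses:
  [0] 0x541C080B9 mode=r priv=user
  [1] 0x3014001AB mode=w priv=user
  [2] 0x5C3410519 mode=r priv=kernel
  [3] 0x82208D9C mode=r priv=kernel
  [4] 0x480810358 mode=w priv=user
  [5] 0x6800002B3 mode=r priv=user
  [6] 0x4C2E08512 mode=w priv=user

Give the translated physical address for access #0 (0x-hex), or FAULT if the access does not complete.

Trace:
#0 VA=0x541C080B9 (r,user):
  [0] read 0x29 idx=21: raw=0x2B007 flags P=1 W=1 U=1 S=0
  [1] read 0x2B idx=14: raw=0x2F007 flags P=1 W=1 U=1 S=0
  [2] read 0x2F idx=8: raw=0x33007 flags P=1 W=1 U=1 S=0
  ✓ 0x330B9  — 3 lookups
#1 VA=0x3014001AB (w,user):
  [0] read 0x29 idx=12: raw=0x35007 flags P=1 W=1 U=1 S=0
  [1] read 0x35 idx=10: raw=0x6F006 flags P=0 W=1 U=1 S=0
  ✗ PAGE_NOT_PRESENT  [2 reads]
#2 VA=0x5C3410519 (r,kernel):
  [0] read 0x29 idx=23: raw=0x37007 flags P=1 W=1 U=1 S=0
  [1] read 0x37 idx=26: raw=0x3A007 flags P=1 W=1 U=1 S=0
  [2] read 0x3A idx=16: raw=0x3E007 flags P=1 W=1 U=1 S=0
  ✓ 0x3E519  — 3 lookups
#3 VA=0x82208D9C (r,kernel):
  [0] read 0x29 idx=2: raw=0x3F007 flags P=1 W=1 U=1 S=0
  [1] read 0x3F idx=17: raw=0x42007 flags P=1 W=1 U=1 S=0
  [2] read 0x42 idx=8: raw=0x1F000 flags P=0 W=0 U=0 S=0
  ✗ PAGE_NOT_PRESENT  [3 reads]
#4 VA=0x480810358 (w,user):
  [0] read 0x29 idx=18: raw=0x44007 flags P=1 W=1 U=1 S=0
  [1] read 0x44 idx=4: raw=0x46007 flags P=1 W=1 U=1 S=0
  [2] read 0x46 idx=16: raw=0x47005 flags P=1 W=0 U=1 S=0
  ✗ PROTECTION_VIOLATION  [3 reads]
#5 VA=0x6800002B3 (r,user):
  [0] read 0x29 idx=26: raw=0x4B087 flags P=1 W=1 U=1 S=1
  ✓ 0x4B2B3 (huge @L0)  — 1 lookups
#6 VA=0x4C2E08512 (w,user):
  [0] read 0x29 idx=19: raw=0x4F007 flags P=1 W=1 U=1 S=0
  [1] read 0x4F idx=23: raw=0x52007 flags P=1 W=1 U=1 S=0
  [2] read 0x52 idx=8: raw=0x4C004 flags P=0 W=0 U=1 S=0
  ✗ PAGE_NOT_PRESENT  [3 reads]

Access #0 PA: 0x330B9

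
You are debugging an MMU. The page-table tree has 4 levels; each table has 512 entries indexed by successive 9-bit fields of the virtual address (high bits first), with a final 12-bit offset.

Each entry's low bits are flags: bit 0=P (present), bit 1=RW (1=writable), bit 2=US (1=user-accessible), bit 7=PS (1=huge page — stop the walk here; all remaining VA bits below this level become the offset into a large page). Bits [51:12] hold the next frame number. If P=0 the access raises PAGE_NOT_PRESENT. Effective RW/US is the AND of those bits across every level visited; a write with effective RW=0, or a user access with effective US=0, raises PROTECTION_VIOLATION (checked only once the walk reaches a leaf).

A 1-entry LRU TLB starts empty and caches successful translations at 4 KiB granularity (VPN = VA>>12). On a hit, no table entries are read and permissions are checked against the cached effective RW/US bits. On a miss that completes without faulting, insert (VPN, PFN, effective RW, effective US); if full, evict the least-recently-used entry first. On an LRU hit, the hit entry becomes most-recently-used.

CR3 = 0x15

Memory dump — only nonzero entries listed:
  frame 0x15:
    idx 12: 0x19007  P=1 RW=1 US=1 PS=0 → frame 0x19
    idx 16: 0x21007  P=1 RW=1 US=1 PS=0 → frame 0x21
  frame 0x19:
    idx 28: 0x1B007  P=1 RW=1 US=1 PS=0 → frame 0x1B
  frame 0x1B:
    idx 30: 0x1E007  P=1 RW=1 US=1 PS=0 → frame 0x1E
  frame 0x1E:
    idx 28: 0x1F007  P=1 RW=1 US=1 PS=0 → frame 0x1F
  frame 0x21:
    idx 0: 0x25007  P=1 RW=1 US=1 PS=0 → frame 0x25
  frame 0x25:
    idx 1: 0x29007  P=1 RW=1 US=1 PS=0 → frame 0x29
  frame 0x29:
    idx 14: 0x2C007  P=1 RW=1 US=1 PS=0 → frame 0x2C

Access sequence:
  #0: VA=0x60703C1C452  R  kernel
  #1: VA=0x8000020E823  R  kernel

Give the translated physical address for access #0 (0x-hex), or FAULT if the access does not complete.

Trace:
#0 VA=0x60703C1C452 (r,kernel):
  L0 @0x15[12] → 0x19007  P=1,RW=1,US=1,PS=0
  L1 @0x19[28] → 0x1B007  P=1,RW=1,US=1,PS=0
  L2 @0x1B[30] → 0x1E007  P=1,RW=1,US=1,PS=0
  L3 @0x1E[28] → 0x1F007  P=1,RW=1,US=1,PS=0
  ⇒ phys 0x1F452  [4 reads]
#1 VA=0x8000020E823 (r,kernel):
  L0 @0x15[16] → 0x21007  P=1,RW=1,US=1,PS=0
  L1 @0x21[0] → 0x25007  P=1,RW=1,US=1,PS=0
  L2 @0x25[1] → 0x29007  P=1,RW=1,US=1,PS=0
  L3 @0x29[14] → 0x2C007  P=1,RW=1,US=1,PS=0
  ⇒ phys 0x2C823  [4 reads]

Access #0 PA: 0x1F452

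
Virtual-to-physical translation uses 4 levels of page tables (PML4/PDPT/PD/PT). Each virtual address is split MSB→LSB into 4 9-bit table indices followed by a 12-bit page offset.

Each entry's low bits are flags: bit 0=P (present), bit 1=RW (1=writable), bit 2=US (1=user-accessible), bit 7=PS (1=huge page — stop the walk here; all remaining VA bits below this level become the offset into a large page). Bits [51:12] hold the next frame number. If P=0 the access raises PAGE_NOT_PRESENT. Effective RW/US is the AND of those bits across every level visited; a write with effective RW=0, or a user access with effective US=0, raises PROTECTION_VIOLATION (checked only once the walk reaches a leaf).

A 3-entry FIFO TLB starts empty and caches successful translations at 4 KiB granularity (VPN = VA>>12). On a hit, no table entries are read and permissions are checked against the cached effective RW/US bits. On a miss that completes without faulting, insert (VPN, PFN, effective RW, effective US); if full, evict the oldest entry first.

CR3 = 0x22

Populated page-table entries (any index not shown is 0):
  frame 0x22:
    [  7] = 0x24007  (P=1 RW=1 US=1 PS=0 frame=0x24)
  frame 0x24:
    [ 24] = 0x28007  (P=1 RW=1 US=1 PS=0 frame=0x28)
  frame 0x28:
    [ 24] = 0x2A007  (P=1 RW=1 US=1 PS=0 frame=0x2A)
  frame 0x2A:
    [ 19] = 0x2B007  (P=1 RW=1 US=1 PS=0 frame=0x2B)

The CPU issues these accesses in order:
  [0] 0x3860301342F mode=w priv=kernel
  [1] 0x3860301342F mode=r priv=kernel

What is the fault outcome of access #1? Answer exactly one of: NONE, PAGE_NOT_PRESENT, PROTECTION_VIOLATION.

Trace:
#0 VA=0x3860301342F (w,kernel):
  lvl0: tbl 0x22, slot 7 ⇒ 0x24007 (P1/RW1/US1/PS0)
  lvl1: tbl 0x24, slot 24 ⇒ 0x28007 (P1/RW1/US1/PS0)
  lvl2: tbl 0x28, slot 24 ⇒ 0x2A007 (P1/RW1/US1/PS0)
  lvl3: tbl 0x2A, slot 19 ⇒ 0x2B007 (P1/RW1/US1/PS0)
  → PA=0x2B42F  (4 entries read)
#1 VA=0x3860301342F (r,kernel):
  TLB hit vpn=0x38603013 → PA=0x2B42F

Access #1 fault: NONE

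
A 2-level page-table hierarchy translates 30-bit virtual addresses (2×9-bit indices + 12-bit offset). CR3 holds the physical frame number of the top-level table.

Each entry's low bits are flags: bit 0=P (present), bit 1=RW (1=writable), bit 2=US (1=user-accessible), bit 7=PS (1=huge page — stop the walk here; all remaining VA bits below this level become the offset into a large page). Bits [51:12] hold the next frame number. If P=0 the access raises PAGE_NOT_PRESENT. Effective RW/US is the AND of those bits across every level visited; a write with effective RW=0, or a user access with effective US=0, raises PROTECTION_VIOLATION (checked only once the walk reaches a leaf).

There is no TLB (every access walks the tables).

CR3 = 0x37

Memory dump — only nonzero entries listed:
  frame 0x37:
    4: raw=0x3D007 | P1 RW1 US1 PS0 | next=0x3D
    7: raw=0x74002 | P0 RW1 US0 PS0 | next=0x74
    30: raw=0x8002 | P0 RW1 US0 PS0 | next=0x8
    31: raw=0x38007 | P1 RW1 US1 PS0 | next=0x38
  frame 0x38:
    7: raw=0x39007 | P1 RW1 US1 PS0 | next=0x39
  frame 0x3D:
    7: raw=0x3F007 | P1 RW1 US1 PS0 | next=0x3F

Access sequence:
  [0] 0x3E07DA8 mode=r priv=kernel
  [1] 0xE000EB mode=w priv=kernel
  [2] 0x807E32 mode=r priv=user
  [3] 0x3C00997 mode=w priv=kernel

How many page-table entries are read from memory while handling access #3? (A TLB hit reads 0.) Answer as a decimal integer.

Walk each access:
#0 VA=0x3E07DA8 (r,kernel):
  L0 @0x37[31] → 0x38007  P=1,RW=1,US=1,PS=0
  L1 @0x38[7] → 0x39007  P=1,RW=1,US=1,PS=0
  ⇒ phys 0x39DA8  [2 reads]
#1 VA=0xE000EB (w,kernel):
  L0 @0x37[7] → 0x74002  P=0,RW=1,US=0,PS=0
  → PAGE_NOT_PRESENT  (1 entries read)
#2 VA=0x807E32 (r,user):
  L0 @0x37[4] → 0x3D007  P=1,RW=1,US=1,PS=0
  L1 @0x3D[7] → 0x3F007  P=1,RW=1,US=1,PS=0
  ⇒ phys 0x3FE32  [2 reads]
#3 VA=0x3C00997 (w,kernel):
  L0 @0x37[30] → 0x8002  P=0,RW=1,US=0,PS=0
  → PAGE_NOT_PRESENT  (1 entries read)

Entries read for #3: 1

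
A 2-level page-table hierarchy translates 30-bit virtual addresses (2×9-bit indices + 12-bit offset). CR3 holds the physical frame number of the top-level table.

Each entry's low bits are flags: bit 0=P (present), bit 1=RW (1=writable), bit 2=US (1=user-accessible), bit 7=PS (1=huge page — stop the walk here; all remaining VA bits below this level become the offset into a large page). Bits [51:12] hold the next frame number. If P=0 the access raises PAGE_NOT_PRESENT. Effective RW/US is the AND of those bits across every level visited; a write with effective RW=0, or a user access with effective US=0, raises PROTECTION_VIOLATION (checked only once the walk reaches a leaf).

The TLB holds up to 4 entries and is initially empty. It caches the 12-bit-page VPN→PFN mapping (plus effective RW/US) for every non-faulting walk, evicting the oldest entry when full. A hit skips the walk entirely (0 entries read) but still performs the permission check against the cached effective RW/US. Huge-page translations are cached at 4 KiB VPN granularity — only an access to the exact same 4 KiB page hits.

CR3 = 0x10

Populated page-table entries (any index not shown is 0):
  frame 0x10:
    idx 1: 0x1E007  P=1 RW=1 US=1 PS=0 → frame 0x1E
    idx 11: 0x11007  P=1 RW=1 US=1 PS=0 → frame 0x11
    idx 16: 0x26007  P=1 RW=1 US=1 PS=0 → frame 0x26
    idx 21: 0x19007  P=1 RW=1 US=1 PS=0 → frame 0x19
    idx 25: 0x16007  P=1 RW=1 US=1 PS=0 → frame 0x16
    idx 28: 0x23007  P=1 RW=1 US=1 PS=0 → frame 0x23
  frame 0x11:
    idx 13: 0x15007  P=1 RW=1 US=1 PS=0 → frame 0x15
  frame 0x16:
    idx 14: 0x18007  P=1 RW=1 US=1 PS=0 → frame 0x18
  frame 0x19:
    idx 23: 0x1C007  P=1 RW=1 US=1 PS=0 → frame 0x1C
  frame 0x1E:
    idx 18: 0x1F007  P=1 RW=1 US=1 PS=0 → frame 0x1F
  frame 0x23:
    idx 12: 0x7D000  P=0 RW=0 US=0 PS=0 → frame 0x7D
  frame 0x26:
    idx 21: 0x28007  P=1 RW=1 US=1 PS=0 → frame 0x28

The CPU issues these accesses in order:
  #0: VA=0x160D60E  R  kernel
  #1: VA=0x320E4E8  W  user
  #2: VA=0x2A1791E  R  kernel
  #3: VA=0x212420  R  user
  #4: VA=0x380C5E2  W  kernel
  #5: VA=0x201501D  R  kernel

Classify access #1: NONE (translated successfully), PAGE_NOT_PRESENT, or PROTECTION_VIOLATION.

Trace:
#0 VA=0x160D60E (r,kernel):
  [0] read 0x10 idx=11: raw=0x11007 flags P=1 W=1 U=1 S=0
  [1] read 0x11 idx=13: raw=0x15007 flags P=1 W=1 U=1 S=0
  ⇒ phys 0x1560E  [2 reads]
#1 VA=0x320E4E8 (w,user):
  [0] read 0x10 idx=25: raw=0x16007 flags P=1 W=1 U=1 S=0
  [1] read 0x16 idx=14: raw=0x18007 flags P=1 W=1 U=1 S=0
  ⇒ phys 0x184E8  [2 reads]
#2 VA=0x2A1791E (r,kernel):
  [0] read 0x10 idx=21: raw=0x19007 flags P=1 W=1 U=1 S=0
  [1] read 0x19 idx=23: raw=0x1C007 flags P=1 W=1 U=1 S=0
  ⇒ phys 0x1C91E  [2 reads]
#3 VA=0x212420 (r,user):
  [0] read 0x10 idx=1: raw=0x1E007 flags P=1 W=1 U=1 S=0
  [1] read 0x1E idx=18: raw=0x1F007 flags P=1 W=1 U=1 S=0
  ⇒ phys 0x1F420  [2 reads]
#4 VA=0x380C5E2 (w,kernel):
  [0] read 0x10 idx=28: raw=0x23007 flags P=1 W=1 U=1 S=0
  [1] read 0x23 idx=12: raw=0x7D000 flags P=0 W=0 U=0 S=0
  → PAGE_NOT_PRESENT  (2 entries read)
#5 VA=0x201501D (r,kernel):
  [0] read 0x10 idx=16: raw=0x26007 flags P=1 W=1 U=1 S=0
  [1] read 0x26 idx=21: raw=0x28007 flags P=1 W=1 U=1 S=0
  ⇒ phys 0x2801D  [2 reads]

Access #1 fault: NONE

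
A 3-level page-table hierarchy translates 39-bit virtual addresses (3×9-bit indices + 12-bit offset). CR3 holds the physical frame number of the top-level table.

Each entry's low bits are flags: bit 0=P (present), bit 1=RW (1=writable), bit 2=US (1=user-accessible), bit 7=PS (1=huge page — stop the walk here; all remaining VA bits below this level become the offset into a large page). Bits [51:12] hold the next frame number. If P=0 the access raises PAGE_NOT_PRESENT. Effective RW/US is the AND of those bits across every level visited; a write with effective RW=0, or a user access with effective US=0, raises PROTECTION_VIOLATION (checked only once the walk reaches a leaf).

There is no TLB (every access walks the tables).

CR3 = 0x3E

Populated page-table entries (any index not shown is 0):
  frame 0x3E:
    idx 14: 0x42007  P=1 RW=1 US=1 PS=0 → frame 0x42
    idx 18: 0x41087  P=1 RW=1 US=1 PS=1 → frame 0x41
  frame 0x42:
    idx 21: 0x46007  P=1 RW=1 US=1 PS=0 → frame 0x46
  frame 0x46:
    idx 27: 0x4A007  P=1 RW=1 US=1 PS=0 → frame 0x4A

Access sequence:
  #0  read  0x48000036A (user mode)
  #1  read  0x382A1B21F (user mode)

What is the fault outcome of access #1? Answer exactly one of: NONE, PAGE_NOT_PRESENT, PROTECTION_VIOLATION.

Per-access translation:
#0 VA=0x48000036A (r,user):
  [0] read 0x3E idx=18: raw=0x41087 flags P=1 W=1 U=1 S=1
  → PA=0x4136A (huge @L0)  (1 entries read)
#1 VA=0x382A1B21F (r,user):
  [0] read 0x3E idx=14: raw=0x42007 flags P=1 W=1 U=1 S=0
  [1] read 0x42 idx=21: raw=0x46007 flags P=1 W=1 U=1 S=0
  [2] read 0x46 idx=27: raw=0x4A007 flags P=1 W=1 U=1 S=0
  → PA=0x4A21F  (3 entries read)

Access #1 fault: NONE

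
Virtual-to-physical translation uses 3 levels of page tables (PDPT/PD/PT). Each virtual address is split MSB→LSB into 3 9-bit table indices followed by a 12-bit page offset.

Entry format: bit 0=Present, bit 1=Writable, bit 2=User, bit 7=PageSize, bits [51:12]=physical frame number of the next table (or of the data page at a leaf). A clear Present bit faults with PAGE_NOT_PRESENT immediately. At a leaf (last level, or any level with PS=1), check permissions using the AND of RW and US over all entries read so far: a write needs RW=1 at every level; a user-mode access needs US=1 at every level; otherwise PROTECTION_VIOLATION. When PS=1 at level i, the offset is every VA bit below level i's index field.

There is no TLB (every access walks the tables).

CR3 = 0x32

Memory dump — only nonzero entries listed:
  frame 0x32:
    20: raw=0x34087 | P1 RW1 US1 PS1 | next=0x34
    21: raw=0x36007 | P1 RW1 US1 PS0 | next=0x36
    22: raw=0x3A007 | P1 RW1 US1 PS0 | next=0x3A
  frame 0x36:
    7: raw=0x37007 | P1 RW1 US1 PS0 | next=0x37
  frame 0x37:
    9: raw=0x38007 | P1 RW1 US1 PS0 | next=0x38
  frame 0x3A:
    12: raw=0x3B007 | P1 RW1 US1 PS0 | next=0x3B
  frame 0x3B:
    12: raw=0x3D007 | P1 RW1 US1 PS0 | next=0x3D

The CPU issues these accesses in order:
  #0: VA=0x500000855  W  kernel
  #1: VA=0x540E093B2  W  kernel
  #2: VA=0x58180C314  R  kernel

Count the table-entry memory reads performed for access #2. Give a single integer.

Trace:
#0 VA=0x500000855 (w,kernel):
  lvl0: tbl 0x32, slot 20 ⇒ 0x34087 (P1/RW1/US1/PS1)
  → PA=0x34855 (huge @L0)  (1 entries read)
#1 VA=0x540E093B2 (w,kernel):
  lvl0: tbl 0x32, slot 21 ⇒ 0x36007 (P1/RW1/US1/PS0)
  lvl1: tbl 0x36, slot 7 ⇒ 0x37007 (P1/RW1/US1/PS0)
  lvl2: tbl 0x37, slot 9 ⇒ 0x38007 (P1/RW1/US1/PS0)
  → PA=0x383B2  (3 entries read)
#2 VA=0x58180C314 (r,kernel):
  lvl0: tbl 0x32, slot 22 ⇒ 0x3A007 (P1/RW1/US1/PS0)
  lvl1: tbl 0x3A, slot 12 ⇒ 0x3B007 (P1/RW1/US1/PS0)
  lvl2: tbl 0x3B, slot 12 ⇒ 0x3D007 (P1/RW1/US1/PS0)
  → PA=0x3D314  (3 entries read)

Entries read for #2: 3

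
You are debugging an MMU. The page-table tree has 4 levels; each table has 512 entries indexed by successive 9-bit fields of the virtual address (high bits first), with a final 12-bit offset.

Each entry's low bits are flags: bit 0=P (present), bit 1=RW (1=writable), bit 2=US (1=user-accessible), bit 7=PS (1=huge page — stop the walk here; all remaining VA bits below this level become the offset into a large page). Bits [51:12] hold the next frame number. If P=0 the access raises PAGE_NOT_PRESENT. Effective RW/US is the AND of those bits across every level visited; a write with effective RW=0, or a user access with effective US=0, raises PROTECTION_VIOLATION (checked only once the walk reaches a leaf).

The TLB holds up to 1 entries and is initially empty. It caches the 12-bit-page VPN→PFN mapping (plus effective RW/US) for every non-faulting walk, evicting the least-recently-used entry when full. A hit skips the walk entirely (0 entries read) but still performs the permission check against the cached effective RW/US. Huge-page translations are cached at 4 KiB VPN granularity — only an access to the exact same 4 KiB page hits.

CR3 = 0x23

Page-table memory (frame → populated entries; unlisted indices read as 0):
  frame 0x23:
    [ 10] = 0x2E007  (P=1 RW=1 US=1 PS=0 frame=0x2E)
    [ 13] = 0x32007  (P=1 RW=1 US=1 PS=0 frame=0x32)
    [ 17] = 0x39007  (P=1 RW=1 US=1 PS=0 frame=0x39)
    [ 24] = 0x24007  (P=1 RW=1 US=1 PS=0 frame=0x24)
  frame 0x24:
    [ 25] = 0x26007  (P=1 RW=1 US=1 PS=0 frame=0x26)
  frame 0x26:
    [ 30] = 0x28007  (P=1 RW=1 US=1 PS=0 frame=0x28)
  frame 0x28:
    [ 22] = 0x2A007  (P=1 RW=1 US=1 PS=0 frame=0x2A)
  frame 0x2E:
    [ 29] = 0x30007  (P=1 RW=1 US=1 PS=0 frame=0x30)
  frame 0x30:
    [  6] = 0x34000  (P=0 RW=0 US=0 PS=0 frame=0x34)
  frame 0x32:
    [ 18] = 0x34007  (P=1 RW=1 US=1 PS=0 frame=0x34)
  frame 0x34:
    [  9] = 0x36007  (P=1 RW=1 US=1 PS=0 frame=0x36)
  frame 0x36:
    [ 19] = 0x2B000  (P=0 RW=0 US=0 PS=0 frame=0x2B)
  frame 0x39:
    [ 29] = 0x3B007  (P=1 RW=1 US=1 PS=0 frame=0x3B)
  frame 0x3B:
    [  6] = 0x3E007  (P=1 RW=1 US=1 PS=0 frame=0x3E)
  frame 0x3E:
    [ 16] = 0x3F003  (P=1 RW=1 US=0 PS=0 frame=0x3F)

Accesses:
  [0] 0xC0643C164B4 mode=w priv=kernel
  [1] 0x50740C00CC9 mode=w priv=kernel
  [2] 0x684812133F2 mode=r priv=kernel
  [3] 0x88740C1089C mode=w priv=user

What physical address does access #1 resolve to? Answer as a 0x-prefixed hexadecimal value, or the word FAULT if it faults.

Trace:
#0 VA=0xC0643C164B4 (w,kernel):
  [0] read 0x23 idx=24: raw=0x24007 flags P=1 W=1 U=1 S=0
  [1] read 0x24 idx=25: raw=0x26007 flags P=1 W=1 U=1 S=0
  [2] read 0x26 idx=30: raw=0x28007 flags P=1 W=1 U=1 S=0
  [3] read 0x28 idx=22: raw=0x2A007 flags P=1 W=1 U=1 S=0
  ✓ 0x2A4B4  — 4 lookups
#1 VA=0x50740C00CC9 (w,kernel):
  [0] read 0x23 idx=10: raw=0x2E007 flags P=1 W=1 U=1 S=0
  [1] read 0x2E idx=29: raw=0x30007 flags P=1 W=1 U=1 S=0
  [2] read 0x30 idx=6: raw=0x34000 flags P=0 W=0 U=0 S=0
  ✗ PAGE_NOT_PRESENT  [3 reads]
#2 VA=0x684812133F2 (r,kernel):
  [0] read 0x23 idx=13: raw=0x32007 flags P=1 W=1 U=1 S=0
  [1] read 0x32 idx=18: raw=0x34007 flags P=1 W=1 U=1 S=0
  [2] read 0x34 idx=9: raw=0x36007 flags P=1 W=1 U=1 S=0
  [3] read 0x36 idx=19: raw=0x2B000 flags P=0 W=0 U=0 S=0
  ✗ PAGE_NOT_PRESENT  [4 reads]
#3 VA=0x88740C1089C (w,user):
  [0] read 0x23 idx=17: raw=0x39007 flags P=1 W=1 U=1 S=0
  [1] read 0x39 idx=29: raw=0x3B007 flags P=1 W=1 U=1 S=0
  [2] read 0x3B idx=6: raw=0x3E007 flags P=1 W=1 U=1 S=0
  [3] read 0x3E idx=16: raw=0x3F003 flags P=1 W=1 U=0 S=0
  ✗ PROTECTION_VIOLATION  [4 reads]

Access #1 PA: FAULT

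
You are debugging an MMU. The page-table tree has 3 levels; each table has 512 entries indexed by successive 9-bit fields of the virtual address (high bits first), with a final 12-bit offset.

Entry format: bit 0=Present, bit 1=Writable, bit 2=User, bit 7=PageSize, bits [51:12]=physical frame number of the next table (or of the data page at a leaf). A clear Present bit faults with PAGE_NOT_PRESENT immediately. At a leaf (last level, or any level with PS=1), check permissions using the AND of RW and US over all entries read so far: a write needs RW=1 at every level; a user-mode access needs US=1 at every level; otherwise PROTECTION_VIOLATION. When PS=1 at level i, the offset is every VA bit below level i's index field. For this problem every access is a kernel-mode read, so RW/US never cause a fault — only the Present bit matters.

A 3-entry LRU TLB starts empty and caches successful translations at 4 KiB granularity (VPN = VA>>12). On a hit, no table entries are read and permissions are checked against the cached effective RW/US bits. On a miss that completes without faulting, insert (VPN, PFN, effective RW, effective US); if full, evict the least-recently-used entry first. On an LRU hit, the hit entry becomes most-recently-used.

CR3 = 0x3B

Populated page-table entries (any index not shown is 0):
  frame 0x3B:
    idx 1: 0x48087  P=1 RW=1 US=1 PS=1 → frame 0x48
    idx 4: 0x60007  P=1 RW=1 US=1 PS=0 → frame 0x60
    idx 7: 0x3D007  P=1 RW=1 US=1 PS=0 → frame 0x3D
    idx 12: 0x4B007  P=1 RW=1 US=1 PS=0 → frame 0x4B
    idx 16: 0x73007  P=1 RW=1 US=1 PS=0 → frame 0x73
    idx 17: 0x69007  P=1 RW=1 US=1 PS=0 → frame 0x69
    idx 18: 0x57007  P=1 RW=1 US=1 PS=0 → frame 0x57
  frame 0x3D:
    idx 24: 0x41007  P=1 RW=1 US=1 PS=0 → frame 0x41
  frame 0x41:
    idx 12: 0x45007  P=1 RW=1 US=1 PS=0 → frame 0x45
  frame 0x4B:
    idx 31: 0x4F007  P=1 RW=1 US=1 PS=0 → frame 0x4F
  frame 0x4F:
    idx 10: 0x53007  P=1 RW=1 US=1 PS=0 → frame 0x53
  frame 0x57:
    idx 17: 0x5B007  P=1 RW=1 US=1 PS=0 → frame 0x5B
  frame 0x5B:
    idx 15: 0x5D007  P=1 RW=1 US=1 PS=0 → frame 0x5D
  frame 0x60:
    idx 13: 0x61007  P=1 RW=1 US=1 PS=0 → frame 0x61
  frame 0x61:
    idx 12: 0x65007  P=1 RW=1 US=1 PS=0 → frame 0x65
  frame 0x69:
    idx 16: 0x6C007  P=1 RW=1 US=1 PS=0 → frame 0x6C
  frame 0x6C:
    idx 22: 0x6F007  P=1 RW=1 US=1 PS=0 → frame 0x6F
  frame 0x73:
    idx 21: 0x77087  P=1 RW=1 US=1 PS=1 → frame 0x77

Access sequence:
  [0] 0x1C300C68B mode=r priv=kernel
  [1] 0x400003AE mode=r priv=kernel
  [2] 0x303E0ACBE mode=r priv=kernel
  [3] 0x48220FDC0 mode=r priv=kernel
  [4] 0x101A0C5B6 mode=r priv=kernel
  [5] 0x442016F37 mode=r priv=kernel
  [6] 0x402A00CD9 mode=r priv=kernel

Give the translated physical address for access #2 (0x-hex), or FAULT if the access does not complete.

Trace:
#0 VA=0x1C300C68B (r,kernel):
  L0 @0x3B[7] → 0x3D007  P=1,RW=1,US=1,PS=0
  L1 @0x3D[24] → 0x41007  P=1,RW=1,US=1,PS=0
  L2 @0x41[12] → 0x45007  P=1,RW=1,US=1,PS=0
  ⇒ phys 0x4568B  [3 reads]
#1 VA=0x400003AE (r,kernel):
  L0 @0x3B[1] → 0x48087  P=1,RW=1,US=1,PS=1
  ⇒ phys 0x483AE (huge @L0)  [1 reads]
#2 VA=0x303E0ACBE (r,kernel):
  L0 @0x3B[12] → 0x4B007  P=1,RW=1,US=1,PS=0
  L1 @0x4B[31] → 0x4F007  P=1,RW=1,US=1,PS=0
  L2 @0x4F[10] → 0x53007  P=1,RW=1,US=1,PS=0
  ⇒ phys 0x53CBE  [3 reads]
#3 VA=0x48220FDC0 (r,kernel):
  L0 @0x3B[18] → 0x57007  P=1,RW=1,US=1,PS=0
  L1 @0x57[17] → 0x5B007  P=1,RW=1,US=1,PS=0
  L2 @0x5B[15] → 0x5D007  P=1,RW=1,US=1,PS=0
  ⇒ phys 0x5DDC0  [3 reads]
#4 VA=0x101A0C5B6 (r,kernel):
  L0 @0x3B[4] → 0x60007  P=1,RW=1,US=1,PS=0
  L1 @0x60[13] → 0x61007  P=1,RW=1,US=1,PS=0
  L2 @0x61[12] → 0x65007  P=1,RW=1,US=1,PS=0
  ⇒ phys 0x655B6  [3 reads]
#5 VA=0x442016F37 (r,kernel):
  L0 @0x3B[17] → 0x69007  P=1,RW=1,US=1,PS=0
  L1 @0x69[16] → 0x6C007  P=1,RW=1,US=1,PS=0
  L2 @0x6C[22] → 0x6F007  P=1,RW=1,US=1,PS=0
  ⇒ phys 0x6FF37  [3 reads]
#6 VA=0x402A00CD9 (r,kernel):
  L0 @0x3B[16] → 0x73007  P=1,RW=1,US=1,PS=0
  L1 @0x73[21] → 0x77087  P=1,RW=1,US=1,PS=1
  ⇒ phys 0x77CD9 (huge @L1)  [2 reads]

Access #2 PA: 0x53CBE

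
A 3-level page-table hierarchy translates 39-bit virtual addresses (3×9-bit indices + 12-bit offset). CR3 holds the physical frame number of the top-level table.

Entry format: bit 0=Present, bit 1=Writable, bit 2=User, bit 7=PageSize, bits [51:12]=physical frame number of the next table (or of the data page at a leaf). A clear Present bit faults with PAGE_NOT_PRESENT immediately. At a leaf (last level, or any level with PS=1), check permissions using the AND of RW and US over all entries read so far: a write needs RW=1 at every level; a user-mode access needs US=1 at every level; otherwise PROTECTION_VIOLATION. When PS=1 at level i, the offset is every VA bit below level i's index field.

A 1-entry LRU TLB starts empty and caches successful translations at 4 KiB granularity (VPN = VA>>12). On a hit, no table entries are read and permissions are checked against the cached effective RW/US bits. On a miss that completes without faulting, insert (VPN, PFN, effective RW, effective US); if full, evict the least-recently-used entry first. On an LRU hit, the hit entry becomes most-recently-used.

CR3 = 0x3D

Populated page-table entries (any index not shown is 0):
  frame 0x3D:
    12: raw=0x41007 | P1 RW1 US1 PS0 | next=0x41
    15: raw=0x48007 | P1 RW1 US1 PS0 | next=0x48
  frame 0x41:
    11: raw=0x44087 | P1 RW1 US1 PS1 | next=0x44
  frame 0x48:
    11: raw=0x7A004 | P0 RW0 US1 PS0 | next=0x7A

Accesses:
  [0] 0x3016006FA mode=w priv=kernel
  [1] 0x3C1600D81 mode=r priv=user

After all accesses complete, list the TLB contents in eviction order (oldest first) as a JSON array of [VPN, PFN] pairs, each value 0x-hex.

Per-access translation:
#0 VA=0x3016006FA (w,kernel):
  [0] read 0x3D idx=12: raw=0x41007 flags P=1 W=1 U=1 S=0
  [1] read 0x41 idx=11: raw=0x44087 flags P=1 W=1 U=1 S=1
  → PA=0x446FA (huge @L1)  (2 entries read)
#1 VA=0x3C1600D81 (r,user):
  [0] read 0x3D idx=15: raw=0x48007 flags P=1 W=1 U=1 S=0
  [1] read 0x48 idx=11: raw=0x7A004 flags P=0 W=0 U=1 S=0
  ✗ PAGE_NOT_PRESENT  [2 reads]

TLB: [["0x301600", "0x44"]]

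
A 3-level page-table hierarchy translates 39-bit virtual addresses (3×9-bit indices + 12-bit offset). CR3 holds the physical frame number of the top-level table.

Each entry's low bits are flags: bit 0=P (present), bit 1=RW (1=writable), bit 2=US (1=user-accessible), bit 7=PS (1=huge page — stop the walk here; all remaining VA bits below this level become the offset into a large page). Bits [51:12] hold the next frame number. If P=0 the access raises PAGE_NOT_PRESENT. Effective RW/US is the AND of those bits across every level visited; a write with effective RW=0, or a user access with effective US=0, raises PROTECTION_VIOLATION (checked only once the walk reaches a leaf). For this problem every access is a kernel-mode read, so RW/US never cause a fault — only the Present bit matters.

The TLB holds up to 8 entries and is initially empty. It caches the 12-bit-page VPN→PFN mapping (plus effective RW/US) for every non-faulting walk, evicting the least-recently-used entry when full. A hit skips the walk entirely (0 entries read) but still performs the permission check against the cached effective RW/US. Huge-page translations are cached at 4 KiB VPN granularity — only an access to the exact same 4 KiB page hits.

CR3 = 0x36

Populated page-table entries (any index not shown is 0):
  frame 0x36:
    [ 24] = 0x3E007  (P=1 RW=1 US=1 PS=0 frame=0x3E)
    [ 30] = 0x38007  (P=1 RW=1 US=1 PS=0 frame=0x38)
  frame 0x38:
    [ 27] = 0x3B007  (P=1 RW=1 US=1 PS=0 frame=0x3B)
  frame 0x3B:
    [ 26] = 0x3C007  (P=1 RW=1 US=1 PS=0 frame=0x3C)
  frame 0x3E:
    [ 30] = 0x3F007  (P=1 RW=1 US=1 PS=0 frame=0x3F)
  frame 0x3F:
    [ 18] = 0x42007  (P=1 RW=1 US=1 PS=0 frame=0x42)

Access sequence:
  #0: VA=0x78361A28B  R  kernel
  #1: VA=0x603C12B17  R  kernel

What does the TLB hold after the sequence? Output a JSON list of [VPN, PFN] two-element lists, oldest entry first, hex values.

Trace:
#0 VA=0x78361A28B (r,kernel):
  [0] read 0x36 idx=30: raw=0x38007 flags P=1 W=1 U=1 S=0
  [1] read 0x38 idx=27: raw=0x3B007 flags P=1 W=1 U=1 S=0
  [2] read 0x3B idx=26: raw=0x3C007 flags P=1 W=1 U=1 S=0
  → PA=0x3C28B  (3 entries read)
#1 VA=0x603C12B17 (r,kernel):
  [0] read 0x36 idx=24: raw=0x3E007 flags P=1 W=1 U=1 S=0
  [1] read 0x3E idx=30: raw=0x3F007 flags P=1 W=1 U=1 S=0
  [2] read 0x3F idx=18: raw=0x42007 flags P=1 W=1 U=1 S=0
  → PA=0x42B17  (3 entries read)

TLB: [["0x78361A", "0x3C"], ["0x603C12", "0x42"]]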